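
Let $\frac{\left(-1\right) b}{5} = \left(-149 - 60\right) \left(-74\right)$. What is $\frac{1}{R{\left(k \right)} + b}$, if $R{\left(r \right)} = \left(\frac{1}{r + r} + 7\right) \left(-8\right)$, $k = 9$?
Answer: $- \frac{9}{696478} \approx -1.2922 \cdot 10^{-5}$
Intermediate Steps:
$b = -77330$ ($b = - 5 \left(-149 - 60\right) \left(-74\right) = - 5 \left(\left(-209\right) \left(-74\right)\right) = \left(-5\right) 15466 = -77330$)
$R{\left(r \right)} = -56 - \frac{4}{r}$ ($R{\left(r \right)} = \left(\frac{1}{2 r} + 7\right) \left(-8\right) = \left(7 + \frac{1}{2 r}\right) \left(-8\right) = -56 - \frac{4}{r}$)
$\frac{1}{R{\left(k \right)} + b} = \frac{1}{\left(-56 - \frac{4}{9}\right) - 77330} = \frac{1}{- \frac{508}{9} - 77330} = \frac{1}{- \frac{696478}{9}} = - \frac{9}{696478}$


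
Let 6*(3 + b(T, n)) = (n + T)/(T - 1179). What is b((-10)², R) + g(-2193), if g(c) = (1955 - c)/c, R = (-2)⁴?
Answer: -227781/46397 ≈ -4.9094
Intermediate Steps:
R = 16
b(T, n) = -3 + (T + n)/(6*(-1179 + T)) (b(T, n) = -3 + ((n + T)/(T - 1179))/6 = -3 + ((T + n)/(-1179 + T))/6 = -3 + (T + n)/(6*(-1179 + T)))
g(c) = (1955 - c)/c
b((-10)², R) + g(-2193) = (21222 + 16 - 17*(-10)²)/(6*(-1179 + (-10)²)) + (1955 - 1*(-2193))/(-2193) = (21222 + 16 - 17*100)/(6*(-1179 + 100)) - (1955 + 2193)/2193 = (⅙)*(21222 + 16 - 1700)/(-1079) - 1/2193*4148 = (⅙)*(-1/1079)*19538 - 244/129 = -9769/3237 - 244/129 = -227781/46397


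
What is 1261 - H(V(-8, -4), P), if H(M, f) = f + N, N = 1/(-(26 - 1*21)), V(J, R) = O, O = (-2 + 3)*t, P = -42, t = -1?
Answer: 6516/5 ≈ 1303.2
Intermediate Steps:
O = -1 (O = (-2 + 3)*(-1) = 1*(-1) = -1)
V(J, R) = -1
N = -⅕ (N = 1/(-(26 - 21)) = 1/(-1*5) = 1/(-5) = -⅕ ≈ -0.20000)
H(M, f) = -⅕ + f (H(M, f) = f - ⅕ = -⅕ + f)
1261 - H(V(-8, -4), P) = 1261 - (-⅕ - 42) = 1261 - 1*(-211/5) = 1261 + 211/5 = 6516/5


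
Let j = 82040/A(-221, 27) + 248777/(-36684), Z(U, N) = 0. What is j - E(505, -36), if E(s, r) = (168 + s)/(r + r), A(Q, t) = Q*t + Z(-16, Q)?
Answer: -543991601/48642984 ≈ -11.183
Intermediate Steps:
A(Q, t) = Q*t (A(Q, t) = Q*t + 0 = Q*t)
E(s, r) = (168 + s)/(2*r) (E(s, r) = (168 + s)/((2*r)) = (168 + s)*(1/(2*r)) = (168 + s)/(2*r))
j = -499334191/24321492 (j = 82040/((-221*27)) + 248777/(-36684) = 82040/(-5967) + 248777*(-1/36684) = 82040*(-1/5967) - 248777/36684 = -82040/5967 - 248777/36684 = -499334191/24321492 ≈ -20.531)
j - E(505, -36) = -499334191/24321492 - (168 + 505)/(2*(-36)) = -499334191/24321492 - (-1)*673/(2*36) = -499334191/24321492 - 1*(-673/72) = -499334191/24321492 + 673/72 = -543991601/48642984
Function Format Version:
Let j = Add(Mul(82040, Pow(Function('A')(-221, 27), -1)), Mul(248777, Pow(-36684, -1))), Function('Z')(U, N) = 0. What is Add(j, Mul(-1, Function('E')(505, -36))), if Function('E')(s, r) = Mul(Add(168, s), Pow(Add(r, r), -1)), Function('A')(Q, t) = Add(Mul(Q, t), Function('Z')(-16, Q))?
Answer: Rational(-543991601, 48642984) ≈ -11.183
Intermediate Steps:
Function('A')(Q, t) = Mul(Q, t) (Function('A')(Q, t) = Add(Mul(Q, t), 0) = Mul(Q, t))
Function('E')(s, r) = Mul(Rational(1, 2), Pow(r, -1), Add(168, s)) (Function('E')(s, r) = Mul(Add(168, s), Pow(Mul(2, r), -1)) = Mul(Add(168, s), Mul(Rational(1, 2), Pow(r, -1))) = Mul(Rational(1, 2), Pow(r, -1), Add(168, s)))
j = Rational(-499334191, 24321492) (j = Add(Mul(82040, Pow(Mul(-221, 27), -1)), Mul(248777, Pow(-36684, -1))) = Add(Mul(82040, Pow(-5967, -1)), Mul(248777, Rational(-1, 36684))) = Add(Mul(82040, Rational(-1, 5967)), Rational(-248777, 36684)) = Add(Rational(-82040, 5967), Rational(-248777, 36684)) = Rational(-499334191, 24321492) ≈ -20.531)
Add(j, Mul(-1, Function('E')(505, -36))) = Add(Rational(-499334191, 24321492), Mul(-1, Mul(Rational(1, 2), Pow(-36, -1), Add(168, 505)))) = Add(Rational(-499334191, 24321492), Mul(-1, Mul(Rational(1, 2), Rational(-1, 36), 673))) = Add(Rational(-499334191, 24321492), Mul(-1, Rational(-673, 72))) = Add(Rational(-499334191, 24321492), Rational(673, 72)) = Rational(-543991601, 48642984)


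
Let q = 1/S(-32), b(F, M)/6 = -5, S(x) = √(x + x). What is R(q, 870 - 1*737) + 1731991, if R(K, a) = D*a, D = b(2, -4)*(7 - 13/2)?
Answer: 1729996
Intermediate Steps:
S(x) = √2*√x (S(x) = √(2*x) = √2*√x)
b(F, M) = -30 (b(F, M) = 6*(-5) = -30)
D = -15 (D = -30*(7 - 13/2) = -30*½ = -15)
q = -I/8 (q = 1/(√2*√(-32)) = 1/(√2*(4*I*√2)) = 1/(8*I) = -I/8 ≈ -0.125*I)
R(K, a) = -15*a
R(q, 870 - 1*737) + 1731991 = -15*(870 - 1*737) + 1731991 = -15*(870 - 737) + 1731991 = -15*133 + 1731991 = -1995 + 1731991 = 1729996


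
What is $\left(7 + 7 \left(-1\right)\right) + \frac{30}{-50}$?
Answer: $- \frac{3}{5} \approx -0.6$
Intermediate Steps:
$\left(7 + 7 \left(-1\right)\right) + \frac{30}{-50} = \left(7 - 7\right) + 30 \left(- \frac{1}{50}\right) = 0 - \frac{3}{5} = - \frac{3}{5}$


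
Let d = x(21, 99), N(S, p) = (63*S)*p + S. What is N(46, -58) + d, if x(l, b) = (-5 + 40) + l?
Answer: -167982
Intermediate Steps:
N(S, p) = S + 63*S*p (N(S, p) = 63*S*p + S = S + 63*S*p)
x(l, b) = 35 + l
d = 56 (d = 35 + 21 = 56)
N(46, -58) + d = 46*(1 + 63*(-58)) + 56 = 46*(1 - 3654) + 56 = 46*(-3653) + 56 = -168038 + 56 = -167982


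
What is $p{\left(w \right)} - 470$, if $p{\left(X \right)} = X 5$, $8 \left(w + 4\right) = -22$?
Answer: $- \frac{2015}{4} \approx -503.75$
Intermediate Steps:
$w = - \frac{27}{4}$ ($w = -4 + \frac{1}{8} \left(-22\right) = -4 - \frac{11}{4} = - \frac{27}{4} \approx -6.75$)
$p{\left(X \right)} = 5 X$
$p{\left(w \right)} - 470 = 5 \left(- \frac{27}{4}\right) - 470 = - \frac{135}{4} - 470 = - \frac{2015}{4}$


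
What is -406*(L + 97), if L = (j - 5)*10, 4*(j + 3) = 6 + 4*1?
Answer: -17052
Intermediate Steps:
j = -1/2 (j = -3 + (6 + 4*1)/4 = -3 + (6 + 4)/4 = -3 + (1/4)*10 = -3 + 5/2 = -1/2 ≈ -0.50000)
L = -55 (L = (-1/2 - 5)*10 = -11/2*10 = -55)
-406*(L + 97) = -406*(-55 + 97) = -406*42 = -17052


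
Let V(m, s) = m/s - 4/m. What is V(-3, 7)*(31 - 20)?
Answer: 209/21 ≈ 9.9524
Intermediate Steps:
V(m, s) = -4/m + m/s
V(-3, 7)*(31 - 20) = (-4/(-3) - 3/7)*(31 - 20) = (-4*(-⅓) - 3*⅐)*11 = (4/3 - 3/7)*11 = (19/21)*11 = 209/21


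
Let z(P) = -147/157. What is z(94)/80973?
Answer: -49/4237587 ≈ -1.1563e-5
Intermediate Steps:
z(P) = -147/157 (z(P) = -147*1/157 = -147/157)
z(94)/80973 = -147/157/80973 = -147/157*1/80973 = -49/4237587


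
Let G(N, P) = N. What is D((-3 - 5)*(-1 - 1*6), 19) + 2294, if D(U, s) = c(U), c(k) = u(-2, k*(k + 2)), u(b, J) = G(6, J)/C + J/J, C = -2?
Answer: 2292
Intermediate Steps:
u(b, J) = -2 (u(b, J) = 6/(-2) + J/J = 6*(-½) + 1 = -3 + 1 = -2)
c(k) = -2
D(U, s) = -2
D((-3 - 5)*(-1 - 1*6), 19) + 2294 = -2 + 2294 = 2292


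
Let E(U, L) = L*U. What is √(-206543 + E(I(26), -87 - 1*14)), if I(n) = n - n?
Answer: I*√206543 ≈ 454.47*I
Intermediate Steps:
I(n) = 0
√(-206543 + E(I(26), -87 - 1*14)) = √(-206543 + (-87 - 1*14)*0) = √(-206543 + (-87 - 14)*0) = √(-206543 - 101*0) = √(-206543 + 0) = √(-206543) = I*√206543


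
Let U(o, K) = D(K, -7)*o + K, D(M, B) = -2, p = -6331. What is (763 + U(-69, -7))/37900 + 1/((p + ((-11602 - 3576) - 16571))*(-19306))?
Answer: 32862211751/1393151849600 ≈ 0.023588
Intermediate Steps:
U(o, K) = K - 2*o (U(o, K) = -2*o + K = K - 2*o)
(763 + U(-69, -7))/37900 + 1/((p + ((-11602 - 3576) - 16571))*(-19306)) = (763 + (-7 - 2*(-69)))/37900 + 1/(-6331 + ((-11602 - 3576) - 16571)*(-19306)) = (763 + (-7 + 138))*(1/37900) - 1/19306/(-6331 + (-15178 - 16571)) = (763 + 131)*(1/37900) - 1/19306/(-6331 - 31749) = 894*(1/37900) - 1/19306/(-38080) = 447/18950 - 1/38080*(-1/19306) = 447/18950 + 1/735172480 = 32862211751/1393151849600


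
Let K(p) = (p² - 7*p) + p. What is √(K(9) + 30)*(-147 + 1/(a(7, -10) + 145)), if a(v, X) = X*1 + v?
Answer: -20873*√57/142 ≈ -1109.8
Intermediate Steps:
a(v, X) = X + v
K(p) = p² - 6*p
√(K(9) + 30)*(-147 + 1/(a(7, -10) + 145)) = √(9*(-6 + 9) + 30)*(-147 + 1/((-10 + 7) + 145)) = √(9*3 + 30)*(-147 + 1/(-3 + 145)) = √(27 + 30)*(-147 + 1/142) = √57*(-147 + 1/142) = √57*(-20873/142) = -20873*√57/142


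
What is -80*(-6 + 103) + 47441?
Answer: 39681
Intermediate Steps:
-80*(-6 + 103) + 47441 = -80*97 + 47441 = -7760 + 47441 = 39681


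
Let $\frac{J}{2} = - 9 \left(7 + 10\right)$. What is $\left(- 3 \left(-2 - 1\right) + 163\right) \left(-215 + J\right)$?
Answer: $-89612$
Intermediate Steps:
$J = -306$ ($J = 2 \left(- 9 \left(7 + 10\right)\right) = 2 \left(\left(-9\right) 17\right) = 2 \left(-153\right) = -306$)
$\left(- 3 \left(-2 - 1\right) + 163\right) \left(-215 + J\right) = \left(- 3 \left(-2 - 1\right) + 163\right) \left(-215 - 306\right) = \left(\left(-3\right) \left(-3\right) + 163\right) \left(-521\right) = \left(9 + 163\right) \left(-521\right) = 172 \left(-521\right) = -89612$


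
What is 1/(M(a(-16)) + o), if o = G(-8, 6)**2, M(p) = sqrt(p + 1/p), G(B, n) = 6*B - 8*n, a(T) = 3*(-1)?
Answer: 13824/127401989 - I*sqrt(30)/254803978 ≈ 0.00010851 - 2.1496e-8*I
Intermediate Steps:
a(T) = -3
G(B, n) = -8*n + 6*B
o = 9216 (o = (-8*6 + 6*(-8))**2 = (-48 - 48)**2 = (-96)**2 = 9216)
1/(M(a(-16)) + o) = 1/(sqrt(-3 + 1/(-3)) + 9216) = 1/(sqrt(-3 - 1/3) + 9216) = 1/(sqrt(-10/3) + 9216) = 1/(I*sqrt(30)/3 + 9216) = 1/(9216 + I*sqrt(30)/3)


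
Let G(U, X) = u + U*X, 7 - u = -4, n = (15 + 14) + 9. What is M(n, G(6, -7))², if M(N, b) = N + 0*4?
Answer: 1444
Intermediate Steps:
n = 38 (n = 29 + 9 = 38)
u = 11 (u = 7 - 1*(-4) = 7 + 4 = 11)
G(U, X) = 11 + U*X
M(N, b) = N (M(N, b) = N + 0 = N)
M(n, G(6, -7))² = 38² = 1444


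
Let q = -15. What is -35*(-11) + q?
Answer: 370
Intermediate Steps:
-35*(-11) + q = -35*(-11) - 15 = 385 - 15 = 370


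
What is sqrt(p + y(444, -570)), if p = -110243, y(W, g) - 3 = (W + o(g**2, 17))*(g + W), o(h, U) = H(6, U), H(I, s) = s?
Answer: I*sqrt(168326) ≈ 410.28*I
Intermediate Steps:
o(h, U) = U
y(W, g) = 3 + (17 + W)*(W + g) (y(W, g) = 3 + (W + 17)*(g + W) = 3 + (17 + W)*(W + g))
sqrt(p + y(444, -570)) = sqrt(-110243 + (3 + 444**2 + 17*444 + 17*(-570) + 444*(-570))) = sqrt(-110243 + (3 + 197136 + 7548 - 9690 - 253080)) = sqrt(-110243 - 58083) = sqrt(-168326) = I*sqrt(168326)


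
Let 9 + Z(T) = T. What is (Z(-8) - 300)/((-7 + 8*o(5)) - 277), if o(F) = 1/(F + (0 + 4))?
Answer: 2853/2548 ≈ 1.1197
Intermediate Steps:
Z(T) = -9 + T
o(F) = 1/(4 + F) (o(F) = 1/(F + 4) = 1/(4 + F))
(Z(-8) - 300)/((-7 + 8*o(5)) - 277) = ((-9 - 8) - 300)/((-7 + 8/(4 + 5)) - 277) = (-17 - 300)/((-7 + 8/9) - 277) = -317/((-7 + 8*(⅑)) - 277) = -317/((-7 + 8/9) - 277) = -317/(-55/9 - 277) = -317/(-2548/9) = -317*(-9/2548) = 2853/2548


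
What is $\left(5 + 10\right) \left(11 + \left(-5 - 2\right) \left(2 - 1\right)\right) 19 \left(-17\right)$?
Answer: $-19380$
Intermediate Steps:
$\left(5 + 10\right) \left(11 + \left(-5 - 2\right) \left(2 - 1\right)\right) 19 \left(-17\right) = 15 \left(11 - 7\right) 19 \left(-17\right) = 15 \cdot 4 \cdot 19 \left(-17\right) = 60 \cdot 19 \left(-17\right) = 1140 \left(-17\right) = -19380$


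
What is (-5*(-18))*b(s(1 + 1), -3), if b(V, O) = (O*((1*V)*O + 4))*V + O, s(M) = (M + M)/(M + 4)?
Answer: -630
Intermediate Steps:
s(M) = 2*M/(4 + M) (s(M) = (2*M)/(4 + M) = 2*M/(4 + M))
b(V, O) = O + O*V*(4 + O*V) (b(V, O) = (O*(V*O + 4))*V + O = (O*(O*V + 4))*V + O = (O*(4 + O*V))*V + O = O*V*(4 + O*V) + O = O + O*V*(4 + O*V))
(-5*(-18))*b(s(1 + 1), -3) = (-5*(-18))*(-3*(1 + 4*(2*(1 + 1)/(4 + (1 + 1))) - 3*4*(1 + 1)²/(4 + (1 + 1))²)) = 90*(-3*(1 + 4*(2*2/(4 + 2)) - 3*16/(4 + 2)²)) = 90*(-3*(1 + 4*(2*2/6) - 3*(2*2/6)²)) = 90*(-3*(1 + 4*(2*2*(⅙)) - 3*(2*2*(⅙))²)) = 90*(-3*(1 + 4*(⅔) - 3*(⅔)²)) = 90*(-3*(1 + 8/3 - 3*4/9)) = 90*(-3*(1 + 8/3 - 4/3)) = 90*(-3*7/3) = 90*(-7) = -630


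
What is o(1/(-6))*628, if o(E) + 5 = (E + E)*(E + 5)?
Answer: -37366/9 ≈ -4151.8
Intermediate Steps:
o(E) = -5 + 2*E*(5 + E) (o(E) = -5 + (E + E)*(E + 5) = -5 + (2*E)*(5 + E) = -5 + 2*E*(5 + E))
o(1/(-6))*628 = (-5 + 2*(1/(-6))**2 + 10/(-6))*628 = (-5 + 2*(-1/6)**2 + 10*(-1/6))*628 = (-5 + 2*(1/36) - 5/3)*628 = (-5 + 1/18 - 5/3)*628 = -119/18*628 = -37366/9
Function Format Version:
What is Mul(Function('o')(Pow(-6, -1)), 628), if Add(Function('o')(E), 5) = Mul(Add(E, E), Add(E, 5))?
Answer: Rational(-37366, 9) ≈ -4151.8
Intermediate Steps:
Function('o')(E) = Add(-5, Mul(2, E, Add(5, E))) (Function('o')(E) = Add(-5, Mul(Add(E, E), Add(E, 5))) = Add(-5, Mul(Mul(2, E), Add(5, E))) = Add(-5, Mul(2, E, Add(5, E))))
Mul(Function('o')(Pow(-6, -1)), 628) = Mul(Add(-5, Mul(2, Pow(Pow(-6, -1), 2)), Mul(10, Pow(-6, -1))), 628) = Mul(Add(-5, Mul(2, Pow(Rational(-1, 6), 2)), Mul(10, Rational(-1, 6))), 628) = Mul(Add(-5, Mul(2, Rational(1, 36)), Rational(-5, 3)), 628) = Mul(Add(-5, Rational(1, 18), Rational(-5, 3)), 628) = Mul(Rational(-119, 18), 628) = Rational(-37366, 9)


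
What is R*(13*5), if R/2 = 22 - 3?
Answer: 2470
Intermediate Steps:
R = 38 (R = 2*(22 - 3) = 2*19 = 38)
R*(13*5) = 38*(13*5) = 38*65 = 2470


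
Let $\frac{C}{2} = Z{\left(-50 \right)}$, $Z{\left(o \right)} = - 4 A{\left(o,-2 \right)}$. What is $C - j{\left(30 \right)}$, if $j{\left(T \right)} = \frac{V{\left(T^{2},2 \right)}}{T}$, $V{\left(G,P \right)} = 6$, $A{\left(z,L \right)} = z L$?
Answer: $- \frac{4001}{5} \approx -800.2$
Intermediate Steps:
$A{\left(z,L \right)} = L z$
$j{\left(T \right)} = \frac{6}{T}$
$Z{\left(o \right)} = 8 o$ ($Z{\left(o \right)} = - 4 \left(- 2 o\right) = 8 o$)
$C = -800$ ($C = 2 \cdot 8 \left(-50\right) = 2 \left(-400\right) = -800$)
$C - j{\left(30 \right)} = -800 - \frac{6}{30} = -800 - 6 \cdot \frac{1}{30} = -800 - \frac{1}{5} = - \frac{4001}{5}$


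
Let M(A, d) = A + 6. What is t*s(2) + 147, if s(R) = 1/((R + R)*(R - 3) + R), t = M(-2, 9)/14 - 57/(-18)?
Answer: 12203/84 ≈ 145.27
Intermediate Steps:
M(A, d) = 6 + A
t = 145/42 (t = (6 - 2)/14 - 57/(-18) = 4*(1/14) - 57*(-1/18) = 2/7 + 19/6 = 145/42 ≈ 3.4524)
s(R) = 1/(R + 2*R*(-3 + R)) (s(R) = 1/((2*R)*(-3 + R) + R) = 1/(2*R*(-3 + R) + R) = 1/(R + 2*R*(-3 + R)))
t*s(2) + 147 = 145*(1/(2*(-5 + 2*2)))/42 + 147 = 145*(1/(2*(-5 + 4)))/42 + 147 = 145*((1/2)/(-1))/42 + 147 = 145*((1/2)*(-1))/42 + 147 = (145/42)*(-1/2) + 147 = -145/84 + 147 = 12203/84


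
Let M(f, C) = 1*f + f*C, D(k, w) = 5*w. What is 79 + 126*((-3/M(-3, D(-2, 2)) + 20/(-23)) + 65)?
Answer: 2067235/253 ≈ 8170.9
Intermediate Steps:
M(f, C) = f + C*f
79 + 126*((-3/M(-3, D(-2, 2)) + 20/(-23)) + 65) = 79 + 126*((-3*(-1/(3*(1 + 5*2))) + 20/(-23)) + 65) = 79 + 126*((-3*(-1/(3*(1 + 10))) + 20*(-1/23)) + 65) = 79 + 126*((-3/((-3*11)) - 20/23) + 65) = 79 + 126*((-3/(-33) - 20/23) + 65) = 79 + 126*((-3*(-1/33) - 20/23) + 65) = 79 + 126*((1/11 - 20/23) + 65) = 79 + 126*(-197/253 + 65) = 79 + 126*(16248/253) = 79 + 2047248/253 = 2067235/253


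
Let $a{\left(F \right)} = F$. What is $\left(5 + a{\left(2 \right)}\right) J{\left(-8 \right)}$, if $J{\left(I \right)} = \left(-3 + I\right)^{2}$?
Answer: $847$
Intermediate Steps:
$\left(5 + a{\left(2 \right)}\right) J{\left(-8 \right)} = \left(5 + 2\right) \left(-3 - 8\right)^{2} = 7 \left(-11\right)^{2} = 7 \cdot 121 = 847$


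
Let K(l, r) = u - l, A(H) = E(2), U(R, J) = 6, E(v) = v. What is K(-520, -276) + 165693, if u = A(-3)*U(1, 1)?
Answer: 166225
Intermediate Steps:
A(H) = 2
u = 12 (u = 2*6 = 12)
K(l, r) = 12 - l
K(-520, -276) + 165693 = (12 - 1*(-520)) + 165693 = (12 + 520) + 165693 = 532 + 165693 = 166225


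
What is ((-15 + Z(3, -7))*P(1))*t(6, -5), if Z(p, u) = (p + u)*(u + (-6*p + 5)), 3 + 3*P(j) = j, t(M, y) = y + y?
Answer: 1300/3 ≈ 433.33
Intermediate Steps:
t(M, y) = 2*y
P(j) = -1 + j/3
Z(p, u) = (p + u)*(5 + u - 6*p) (Z(p, u) = (p + u)*(u + (5 - 6*p)) = (p + u)*(5 + u - 6*p))
((-15 + Z(3, -7))*P(1))*t(6, -5) = ((-15 + ((-7)² - 6*3² + 5*3 + 5*(-7) - 5*3*(-7)))*(-1 + (⅓)*1))*(2*(-5)) = ((-15 + (49 - 6*9 + 15 - 35 + 105))*(-1 + ⅓))*(-10) = ((-15 + (49 - 54 + 15 - 35 + 105))*(-⅔))*(-10) = ((-15 + 80)*(-⅔))*(-10) = (65*(-⅔))*(-10) = -130/3*(-10) = 1300/3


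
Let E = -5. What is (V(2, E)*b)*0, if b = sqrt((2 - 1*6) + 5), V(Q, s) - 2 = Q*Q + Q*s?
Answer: 0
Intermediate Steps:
V(Q, s) = 2 + Q**2 + Q*s (V(Q, s) = 2 + (Q*Q + Q*s) = 2 + (Q**2 + Q*s) = 2 + Q**2 + Q*s)
b = 1 (b = sqrt((2 - 6) + 5) = sqrt(-4 + 5) = sqrt(1) = 1)
(V(2, E)*b)*0 = ((2 + 2**2 + 2*(-5))*1)*0 = ((2 + 4 - 10)*1)*0 = -4*1*0 = -4*0 = 0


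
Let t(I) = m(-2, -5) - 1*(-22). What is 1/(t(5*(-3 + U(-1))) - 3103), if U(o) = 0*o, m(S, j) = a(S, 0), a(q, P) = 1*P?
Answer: -1/3081 ≈ -0.00032457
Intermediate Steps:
a(q, P) = P
m(S, j) = 0
U(o) = 0
t(I) = 22 (t(I) = 0 - 1*(-22) = 0 + 22 = 22)
1/(t(5*(-3 + U(-1))) - 3103) = 1/(22 - 3103) = 1/(-3081) = -1/3081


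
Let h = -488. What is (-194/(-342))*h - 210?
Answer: -83246/171 ≈ -486.82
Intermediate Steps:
(-194/(-342))*h - 210 = -194/(-342)*(-488) - 210 = -194*(-1/342)*(-488) - 210 = (97/171)*(-488) - 210 = -47336/171 - 210 = -83246/171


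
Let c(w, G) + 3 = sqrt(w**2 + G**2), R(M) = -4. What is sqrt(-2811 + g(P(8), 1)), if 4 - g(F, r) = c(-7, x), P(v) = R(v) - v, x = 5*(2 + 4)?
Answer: sqrt(-2804 - sqrt(949)) ≈ 53.243*I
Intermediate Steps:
x = 30 (x = 5*6 = 30)
c(w, G) = -3 + sqrt(G**2 + w**2) (c(w, G) = -3 + sqrt(w**2 + G**2) = -3 + sqrt(G**2 + w**2))
P(v) = -4 - v
g(F, r) = 7 - sqrt(949) (g(F, r) = 4 - (-3 + sqrt(30**2 + (-7)**2)) = 4 - (-3 + sqrt(900 + 49)) = 4 - (-3 + sqrt(949)) = 4 + (3 - sqrt(949)) = 7 - sqrt(949))
sqrt(-2811 + g(P(8), 1)) = sqrt(-2811 + (7 - sqrt(949))) = sqrt(-2804 - sqrt(949))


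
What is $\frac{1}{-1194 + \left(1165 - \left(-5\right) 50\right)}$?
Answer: $\frac{1}{221} \approx 0.0045249$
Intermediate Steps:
$\frac{1}{-1194 + \left(1165 - \left(-5\right) 50\right)} = \frac{1}{-1194 + \left(1165 - -250\right)} = \frac{1}{-1194 + \left(1165 + 250\right)} = \frac{1}{-1194 + 1415} = \frac{1}{221}$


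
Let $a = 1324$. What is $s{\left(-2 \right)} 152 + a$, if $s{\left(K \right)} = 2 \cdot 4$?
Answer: $2540$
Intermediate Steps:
$s{\left(K \right)} = 8$
$s{\left(-2 \right)} 152 + a = 8 \cdot 152 + 1324 = 1216 + 1324 = 2540$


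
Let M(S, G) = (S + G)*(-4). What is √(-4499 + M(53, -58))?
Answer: I*√4479 ≈ 66.925*I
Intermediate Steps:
M(S, G) = -4*G - 4*S (M(S, G) = (G + S)*(-4) = -4*G - 4*S)
√(-4499 + M(53, -58)) = √(-4499 + (-4*(-58) - 4*53)) = √(-4499 + (232 - 212)) = √(-4499 + 20) = √(-4479) = I*√4479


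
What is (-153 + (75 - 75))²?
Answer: 23409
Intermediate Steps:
(-153 + (75 - 75))² = (-153 + 0)² = (-153)² = 23409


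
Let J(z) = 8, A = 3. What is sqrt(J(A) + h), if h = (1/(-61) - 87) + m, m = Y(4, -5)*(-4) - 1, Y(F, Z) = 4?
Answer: I*sqrt(357277)/61 ≈ 9.7988*I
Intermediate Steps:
m = -17 (m = 4*(-4) - 1 = -16 - 1 = -17)
h = -6345/61 (h = (1/(-61) - 87) - 17 = (-1/61 - 87) - 17 = -5308/61 - 17 = -6345/61 ≈ -104.02)
sqrt(J(A) + h) = sqrt(8 - 6345/61) = sqrt(-5857/61) = I*sqrt(357277)/61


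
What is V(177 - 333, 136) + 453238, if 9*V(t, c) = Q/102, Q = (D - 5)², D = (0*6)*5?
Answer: 416072509/918 ≈ 4.5324e+5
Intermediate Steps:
D = 0 (D = 0*5 = 0)
Q = 25 (Q = (0 - 5)² = (-5)² = 25)
V(t, c) = 25/918 (V(t, c) = (25/102)/9 = (25*(1/102))/9 = (⅑)*(25/102) = 25/918)
V(177 - 333, 136) + 453238 = 25/918 + 453238 = 416072509/918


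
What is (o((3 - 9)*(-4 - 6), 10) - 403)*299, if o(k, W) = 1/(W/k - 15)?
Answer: -10726027/89 ≈ -1.2052e+5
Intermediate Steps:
o(k, W) = 1/(-15 + W/k)
(o((3 - 9)*(-4 - 6), 10) - 403)*299 = (((3 - 9)*(-4 - 6))/(10 - 15*(3 - 9)*(-4 - 6)) - 403)*299 = ((-6*(-10))/(10 - (-90)*(-10)) - 403)*299 = (60/(10 - 15*60) - 403)*299 = (60/(10 - 900) - 403)*299 = (60/(-890) - 403)*299 = (60*(-1/890) - 403)*299 = (-6/89 - 403)*299 = -35873/89*299 = -10726027/89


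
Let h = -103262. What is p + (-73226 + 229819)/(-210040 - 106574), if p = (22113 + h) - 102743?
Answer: -58222938281/316614 ≈ -1.8389e+5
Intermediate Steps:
p = -183892 (p = (22113 - 103262) - 102743 = -81149 - 102743 = -183892)
p + (-73226 + 229819)/(-210040 - 106574) = -183892 + (-73226 + 229819)/(-210040 - 106574) = -183892 + 156593/(-316614) = -183892 + 156593*(-1/316614) = -183892 - 156593/316614 = -58222938281/316614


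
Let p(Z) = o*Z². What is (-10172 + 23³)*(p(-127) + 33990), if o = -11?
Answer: -286140855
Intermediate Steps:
p(Z) = -11*Z²
(-10172 + 23³)*(p(-127) + 33990) = (-10172 + 23³)*(-11*(-127)² + 33990) = (-10172 + 12167)*(-11*16129 + 33990) = 1995*(-177419 + 33990) = 1995*(-143429) = -286140855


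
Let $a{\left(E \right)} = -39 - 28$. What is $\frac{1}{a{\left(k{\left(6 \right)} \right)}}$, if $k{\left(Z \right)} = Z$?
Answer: $- \frac{1}{67} \approx -0.014925$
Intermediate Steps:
$a{\left(E \right)} = -67$
$\frac{1}{a{\left(k{\left(6 \right)} \right)}} = \frac{1}{-67} = - \frac{1}{67}$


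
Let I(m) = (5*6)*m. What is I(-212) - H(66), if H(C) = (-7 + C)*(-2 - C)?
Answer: -2348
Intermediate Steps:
I(m) = 30*m
I(-212) - H(66) = 30*(-212) - (14 - 1*66² + 5*66) = -6360 - (14 - 1*4356 + 330) = -6360 - (14 - 4356 + 330) = -6360 - 1*(-4012) = -6360 + 4012 = -2348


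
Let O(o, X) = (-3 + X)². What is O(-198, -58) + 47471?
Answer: 51192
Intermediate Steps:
O(-198, -58) + 47471 = (-3 - 58)² + 47471 = (-61)² + 47471 = 3721 + 47471 = 51192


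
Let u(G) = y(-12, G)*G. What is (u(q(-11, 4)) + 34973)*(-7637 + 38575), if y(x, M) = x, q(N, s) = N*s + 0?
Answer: 1098329938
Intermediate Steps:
q(N, s) = N*s
u(G) = -12*G
(u(q(-11, 4)) + 34973)*(-7637 + 38575) = (-(-132)*4 + 34973)*(-7637 + 38575) = (-12*(-44) + 34973)*30938 = (528 + 34973)*30938 = 35501*30938 = 1098329938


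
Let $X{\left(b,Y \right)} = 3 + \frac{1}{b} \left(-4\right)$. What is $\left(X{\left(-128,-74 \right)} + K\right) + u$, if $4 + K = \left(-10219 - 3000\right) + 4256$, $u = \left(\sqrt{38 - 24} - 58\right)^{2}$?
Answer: $- \frac{178751}{32} - 116 \sqrt{14} \approx -6020.0$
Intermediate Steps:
$X{\left(b,Y \right)} = 3 - \frac{4}{b}$
$u = \left(-58 + \sqrt{14}\right)^{2}$ ($u = \left(\sqrt{14} - 58\right)^{2} = \left(-58 + \sqrt{14}\right)^{2} \approx 2944.0$)
$K = -8967$ ($K = -4 + \left(\left(-10219 - 3000\right) + 4256\right) = -4 + \left(-13219 + 4256\right) = -4 - 8963 = -8967$)
$\left(X{\left(-128,-74 \right)} + K\right) + u = \left(\left(3 - \frac{4}{-128}\right) - 8967\right) + \left(58 - \sqrt{14}\right)^{2} = \left(\left(3 - - \frac{1}{32}\right) - 8967\right) + \left(58 - \sqrt{14}\right)^{2} = \left(\left(3 + \frac{1}{32}\right) - 8967\right) + \left(58 - \sqrt{14}\right)^{2} = \left(\frac{97}{32} - 8967\right) + \left(58 - \sqrt{14}\right)^{2} = - \frac{286847}{32} + \left(58 - \sqrt{14}\right)^{2}$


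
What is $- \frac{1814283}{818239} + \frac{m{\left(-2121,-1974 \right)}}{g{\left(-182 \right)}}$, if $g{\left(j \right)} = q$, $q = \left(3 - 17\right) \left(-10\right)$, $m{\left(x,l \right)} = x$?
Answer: $- \frac{284212077}{16364780} \approx -17.367$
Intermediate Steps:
$q = 140$ ($q = \left(-14\right) \left(-10\right) = 140$)
$g{\left(j \right)} = 140$
$- \frac{1814283}{818239} + \frac{m{\left(-2121,-1974 \right)}}{g{\left(-182 \right)}} = - \frac{1814283}{818239} - \frac{2121}{140} = \left(-1814283\right) \frac{1}{818239} - \frac{303}{20} = - \frac{1814283}{818239} - \frac{303}{20} = - \frac{284212077}{16364780}$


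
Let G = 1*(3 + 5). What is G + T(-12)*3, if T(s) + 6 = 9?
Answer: 17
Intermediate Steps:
T(s) = 3 (T(s) = -6 + 9 = 3)
G = 8 (G = 1*8 = 8)
G + T(-12)*3 = 8 + 3*3 = 8 + 9 = 17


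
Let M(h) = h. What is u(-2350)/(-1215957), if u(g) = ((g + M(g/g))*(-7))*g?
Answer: 12880350/405319 ≈ 31.778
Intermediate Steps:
u(g) = g*(-7 - 7*g) (u(g) = ((g + g/g)*(-7))*g = ((g + 1)*(-7))*g = ((1 + g)*(-7))*g = (-7 - 7*g)*g = g*(-7 - 7*g))
u(-2350)/(-1215957) = -7*(-2350)*(1 - 2350)/(-1215957) = -7*(-2350)*(-2349)*(-1/1215957) = -38641050*(-1/1215957) = 12880350/405319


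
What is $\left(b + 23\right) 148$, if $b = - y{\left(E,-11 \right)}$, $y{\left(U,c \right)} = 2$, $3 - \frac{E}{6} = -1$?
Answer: $3108$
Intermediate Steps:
$E = 24$ ($E = 18 - -6 = 18 + 6 = 24$)
$b = -2$ ($b = \left(-1\right) 2 = -2$)
$\left(b + 23\right) 148 = \left(-2 + 23\right) 148 = 21 \cdot 148 = 3108$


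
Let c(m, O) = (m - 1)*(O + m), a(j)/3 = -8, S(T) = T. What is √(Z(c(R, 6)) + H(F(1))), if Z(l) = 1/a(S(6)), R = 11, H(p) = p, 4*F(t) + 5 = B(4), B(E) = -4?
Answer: I*√330/12 ≈ 1.5138*I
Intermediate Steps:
F(t) = -9/4 (F(t) = -5/4 + (¼)*(-4) = -5/4 - 1 = -9/4)
a(j) = -24 (a(j) = 3*(-8) = -24)
c(m, O) = (-1 + m)*(O + m)
Z(l) = -1/24 (Z(l) = 1/(-24) = -1/24)
√(Z(c(R, 6)) + H(F(1))) = √(-1/24 - 9/4) = √(-55/24) = I*√330/12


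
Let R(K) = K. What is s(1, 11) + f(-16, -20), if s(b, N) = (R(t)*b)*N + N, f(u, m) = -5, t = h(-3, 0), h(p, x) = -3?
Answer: -27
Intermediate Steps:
t = -3
s(b, N) = N - 3*N*b (s(b, N) = (-3*b)*N + N = -3*N*b + N = N - 3*N*b)
s(1, 11) + f(-16, -20) = 11*(1 - 3*1) - 5 = 11*(1 - 3) - 5 = 11*(-2) - 5 = -22 - 5 = -27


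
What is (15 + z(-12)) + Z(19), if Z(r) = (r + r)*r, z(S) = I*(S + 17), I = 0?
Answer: 737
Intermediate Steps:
z(S) = 0 (z(S) = 0*(S + 17) = 0*(17 + S) = 0)
Z(r) = 2*r**2 (Z(r) = (2*r)*r = 2*r**2)
(15 + z(-12)) + Z(19) = (15 + 0) + 2*19**2 = 15 + 2*361 = 15 + 722 = 737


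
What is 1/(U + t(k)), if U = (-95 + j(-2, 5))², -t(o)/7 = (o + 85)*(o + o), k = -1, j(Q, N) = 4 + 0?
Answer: 1/9457 ≈ 0.00010574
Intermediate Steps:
j(Q, N) = 4
t(o) = -14*o*(85 + o) (t(o) = -7*(o + 85)*(o + o) = -7*(85 + o)*2*o = -14*o*(85 + o))
U = 8281 (U = (-95 + 4)² = (-91)² = 8281)
1/(U + t(k)) = 1/(8281 - 14*(-1)*(85 - 1)) = 1/(8281 - 14*(-1)*84) = 1/(8281 + 1176) = 1/9457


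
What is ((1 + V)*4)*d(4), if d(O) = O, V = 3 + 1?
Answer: 80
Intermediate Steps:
V = 4
((1 + V)*4)*d(4) = ((1 + 4)*4)*4 = (5*4)*4 = 20*4 = 80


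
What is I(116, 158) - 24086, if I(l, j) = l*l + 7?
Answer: -10623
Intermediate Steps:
I(l, j) = 7 + l**2 (I(l, j) = l**2 + 7 = 7 + l**2)
I(116, 158) - 24086 = (7 + 116**2) - 24086 = (7 + 13456) - 24086 = 13463 - 24086 = -10623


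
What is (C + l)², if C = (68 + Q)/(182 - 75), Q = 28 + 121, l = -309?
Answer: 1078859716/11449 ≈ 94232.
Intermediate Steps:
Q = 149
C = 217/107 (C = (68 + 149)/(182 - 75) = 217/107 ≈ 2.0280)
(C + l)² = (217/107 - 309)² = (-32846/107)² = 1078859716/11449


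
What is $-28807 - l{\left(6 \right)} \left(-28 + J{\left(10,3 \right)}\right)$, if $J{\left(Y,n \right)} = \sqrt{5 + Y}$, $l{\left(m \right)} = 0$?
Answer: $-28807$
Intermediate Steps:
$-28807 - l{\left(6 \right)} \left(-28 + J{\left(10,3 \right)}\right) = -28807 - 0 \left(-28 + \sqrt{5 + 10}\right) = -28807 - 0 \left(-28 + \sqrt{15}\right) = -28807 - 0 = -28807 + 0 = -28807$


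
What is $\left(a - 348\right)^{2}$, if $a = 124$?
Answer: $50176$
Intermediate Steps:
$\left(a - 348\right)^{2} = \left(124 - 348\right)^{2} = \left(-224\right)^{2} = 50176$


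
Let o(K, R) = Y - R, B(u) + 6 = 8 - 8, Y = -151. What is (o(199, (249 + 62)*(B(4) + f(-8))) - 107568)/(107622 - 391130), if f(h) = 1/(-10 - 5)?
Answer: 396871/1063155 ≈ 0.37330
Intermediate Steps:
B(u) = -6 (B(u) = -6 + (8 - 8) = -6 + 0 = -6)
f(h) = -1/15 (f(h) = 1/(-15) = -1/15)
o(K, R) = -151 - R
(o(199, (249 + 62)*(B(4) + f(-8))) - 107568)/(107622 - 391130) = ((-151 - (249 + 62)*(-6 - 1/15)) - 107568)/(107622 - 391130) = ((-151 - 311*(-91)/15) - 107568)/(-283508) = ((-151 - 1*(-28301/15)) - 107568)*(-1/283508) = ((-151 + 28301/15) - 107568)*(-1/283508) = (26036/15 - 107568)*(-1/283508) = -1587484/15*(-1/283508) = 396871/1063155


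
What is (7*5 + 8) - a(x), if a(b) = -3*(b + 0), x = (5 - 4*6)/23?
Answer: 932/23 ≈ 40.522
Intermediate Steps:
x = -19/23 (x = (5 - 24)*(1/23) = -19*1/23 = -19/23 ≈ -0.82609)
a(b) = -3*b
(7*5 + 8) - a(x) = (7*5 + 8) - (-3)*(-19)/23 = (35 + 8) - 1*57/23 = 43 - 57/23 = 932/23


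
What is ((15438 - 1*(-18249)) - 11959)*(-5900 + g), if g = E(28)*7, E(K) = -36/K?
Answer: -128390752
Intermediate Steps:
g = -9 (g = -36/28*7 = -36*1/28*7 = -9/7*7 = -9)
((15438 - 1*(-18249)) - 11959)*(-5900 + g) = ((15438 - 1*(-18249)) - 11959)*(-5900 - 9) = ((15438 + 18249) - 11959)*(-5909) = (33687 - 11959)*(-5909) = 21728*(-5909) = -128390752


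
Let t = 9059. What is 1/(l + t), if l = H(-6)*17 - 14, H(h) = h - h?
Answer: 1/9045 ≈ 0.00011056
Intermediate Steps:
H(h) = 0
l = -14 (l = 0*17 - 14 = 0 - 14 = -14)
1/(l + t) = 1/(-14 + 9059) = 1/9045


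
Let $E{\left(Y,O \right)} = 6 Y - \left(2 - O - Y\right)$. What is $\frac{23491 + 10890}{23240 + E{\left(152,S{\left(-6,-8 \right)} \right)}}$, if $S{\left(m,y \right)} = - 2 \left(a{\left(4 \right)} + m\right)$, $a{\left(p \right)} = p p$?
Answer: $\frac{34381}{24282} \approx 1.4159$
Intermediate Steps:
$a{\left(p \right)} = p^{2}$
$S{\left(m,y \right)} = -32 - 2 m$ ($S{\left(m,y \right)} = - 2 \left(4^{2} + m\right) = - 2 \left(16 + m\right) = -32 - 2 m$)
$E{\left(Y,O \right)} = -2 + O + 7 Y$ ($E{\left(Y,O \right)} = 6 Y + \left(-2 + O + Y\right) = -2 + O + 7 Y$)
$\frac{23491 + 10890}{23240 + E{\left(152,S{\left(-6,-8 \right)} \right)}} = \frac{23491 + 10890}{23240 - -1042} = \frac{34381}{23240 + \left(-2 + \left(-32 + 12\right) + 1064\right)} = \frac{34381}{23240 - -1042} = \frac{34381}{23240 + 1042} = \frac{34381}{24282}$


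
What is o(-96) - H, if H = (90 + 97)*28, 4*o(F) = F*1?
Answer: -5260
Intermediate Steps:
o(F) = F/4 (o(F) = (F*1)/4 = F/4)
H = 5236 (H = 187*28 = 5236)
o(-96) - H = (1/4)*(-96) - 1*5236 = -24 - 5236 = -5260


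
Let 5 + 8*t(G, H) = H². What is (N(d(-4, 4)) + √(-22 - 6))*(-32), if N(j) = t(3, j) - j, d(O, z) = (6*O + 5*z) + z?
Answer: 20 - 64*I*√7 ≈ 20.0 - 169.33*I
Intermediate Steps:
t(G, H) = -5/8 + H²/8
d(O, z) = 6*O + 6*z (d(O, z) = (5*z + 6*O) + z = 6*O + 6*z)
N(j) = -5/8 - j + j²/8 (N(j) = (-5/8 + j²/8) - j = -5/8 - j + j²/8)
(N(d(-4, 4)) + √(-22 - 6))*(-32) = ((-5/8 - (6*(-4) + 6*4) + (6*(-4) + 6*4)²/8) + √(-22 - 6))*(-32) = ((-5/8 - (-24 + 24) + (-24 + 24)²/8) + √(-28))*(-32) = ((-5/8 - 1*0 + (⅛)*0²) + 2*I*√7)*(-32) = ((-5/8 + 0 + (⅛)*0) + 2*I*√7)*(-32) = ((-5/8 + 0 + 0) + 2*I*√7)*(-32) = (-5/8 + 2*I*√7)*(-32) = 20 - 64*I*√7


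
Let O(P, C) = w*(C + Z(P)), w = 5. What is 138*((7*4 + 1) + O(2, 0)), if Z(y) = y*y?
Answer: 6762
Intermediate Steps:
Z(y) = y²
O(P, C) = 5*C + 5*P² (O(P, C) = 5*(C + P²) = 5*C + 5*P²)
138*((7*4 + 1) + O(2, 0)) = 138*((7*4 + 1) + (5*0 + 5*2²)) = 138*((28 + 1) + (0 + 5*4)) = 138*(29 + (0 + 20)) = 138*(29 + 20) = 138*49 = 6762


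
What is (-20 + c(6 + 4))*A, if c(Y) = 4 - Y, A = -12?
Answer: 312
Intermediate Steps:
(-20 + c(6 + 4))*A = (-20 + (4 - (6 + 4)))*(-12) = (-20 + (4 - 1*10))*(-12) = (-20 + (4 - 10))*(-12) = (-20 - 6)*(-12) = -26*(-12) = 312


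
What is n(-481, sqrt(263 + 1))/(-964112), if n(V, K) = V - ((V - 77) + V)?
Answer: -279/482056 ≈ -0.00057877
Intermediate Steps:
n(V, K) = 77 - V (n(V, K) = V - ((-77 + V) + V) = V - (-77 + 2*V) = V + (77 - 2*V) = 77 - V)
n(-481, sqrt(263 + 1))/(-964112) = (77 - 1*(-481))/(-964112) = (77 + 481)*(-1/964112) = 558*(-1/964112) = -279/482056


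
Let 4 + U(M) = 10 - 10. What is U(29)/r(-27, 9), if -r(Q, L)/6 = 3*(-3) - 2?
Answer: -2/33 ≈ -0.060606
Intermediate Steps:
U(M) = -4 (U(M) = -4 + (10 - 10) = -4 + 0 = -4)
r(Q, L) = 66 (r(Q, L) = -6*(3*(-3) - 2) = -6*(-9 - 2) = -6*(-11) = 66)
U(29)/r(-27, 9) = -4/66 = -4*1/66 = -2/33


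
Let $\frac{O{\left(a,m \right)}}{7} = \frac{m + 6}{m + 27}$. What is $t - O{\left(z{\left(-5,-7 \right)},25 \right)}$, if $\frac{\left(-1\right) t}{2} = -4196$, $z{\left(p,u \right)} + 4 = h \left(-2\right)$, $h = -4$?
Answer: $\frac{436167}{52} \approx 8387.8$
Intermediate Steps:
$z{\left(p,u \right)} = 4$ ($z{\left(p,u \right)} = -4 - -8 = -4 + 8 = 4$)
$t = 8392$ ($t = \left(-2\right) \left(-4196\right) = 8392$)
$O{\left(a,m \right)} = \frac{7 \left(6 + m\right)}{27 + m}$ ($O{\left(a,m \right)} = 7 \frac{m + 6}{m + 27} = 7 \frac{6 + m}{27 + m} = \frac{7 \left(6 + m\right)}{27 + m}$)
$t - O{\left(z{\left(-5,-7 \right)},25 \right)} = 8392 - \frac{7 \left(6 + 25\right)}{27 + 25} = 8392 - 7 \cdot \frac{1}{52} \cdot 31 = 8392 - \frac{217}{52} = \frac{436167}{52}$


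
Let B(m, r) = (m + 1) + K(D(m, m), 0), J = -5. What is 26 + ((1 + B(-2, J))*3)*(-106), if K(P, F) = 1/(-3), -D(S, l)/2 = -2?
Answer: 132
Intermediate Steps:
D(S, l) = 4 (D(S, l) = -2*(-2) = 4)
K(P, F) = -⅓
B(m, r) = ⅔ + m (B(m, r) = (m + 1) - ⅓ = (1 + m) - ⅓ = ⅔ + m)
26 + ((1 + B(-2, J))*3)*(-106) = 26 + ((1 + (⅔ - 2))*3)*(-106) = 26 + ((1 - 4/3)*3)*(-106) = 26 - ⅓*3*(-106) = 26 - 1*(-106) = 26 + 106 = 132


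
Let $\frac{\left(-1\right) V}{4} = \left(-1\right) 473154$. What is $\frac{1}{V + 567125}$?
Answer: $\frac{1}{2459741} \approx 4.0655 \cdot 10^{-7}$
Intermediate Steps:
$V = 1892616$ ($V = - 4 \left(\left(-1\right) 473154\right) = \left(-4\right) \left(-473154\right) = 1892616$)
$\frac{1}{V + 567125} = \frac{1}{1892616 + 567125} = \frac{1}{2459741}$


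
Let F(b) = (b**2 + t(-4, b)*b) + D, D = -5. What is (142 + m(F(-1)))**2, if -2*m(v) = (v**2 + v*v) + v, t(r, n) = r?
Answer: 20164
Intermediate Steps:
F(b) = -5 + b**2 - 4*b (F(b) = (b**2 - 4*b) - 5 = -5 + b**2 - 4*b)
m(v) = -v**2 - v/2 (m(v) = -((v**2 + v*v) + v)/2 = -((v**2 + v**2) + v)/2 = -(2*v**2 + v)/2 = -(v + 2*v**2)/2 = -v**2 - v/2)
(142 + m(F(-1)))**2 = (142 - (-5 + (-1)**2 - 4*(-1))*(1/2 + (-5 + (-1)**2 - 4*(-1))))**2 = (142 - (-5 + 1 + 4)*(1/2 + (-5 + 1 + 4)))**2 = (142 - 1*0*(1/2 + 0))**2 = (142 - 1*0*1/2)**2 = (142 + 0)**2 = 142**2 = 20164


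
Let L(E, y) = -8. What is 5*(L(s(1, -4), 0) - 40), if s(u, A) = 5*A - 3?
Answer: -240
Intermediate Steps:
s(u, A) = -3 + 5*A
5*(L(s(1, -4), 0) - 40) = 5*(-8 - 40) = 5*(-48) = -240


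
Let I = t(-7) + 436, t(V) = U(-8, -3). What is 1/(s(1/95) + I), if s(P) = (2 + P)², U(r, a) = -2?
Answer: 9025/3953331 ≈ 0.0022829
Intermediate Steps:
t(V) = -2
I = 434 (I = -2 + 436 = 434)
1/(s(1/95) + I) = 1/((2 + 1/95)² + 434) = 1/((191/95)² + 434) = 1/(36481/9025 + 434) = 1/(3953331/9025) = 9025/3953331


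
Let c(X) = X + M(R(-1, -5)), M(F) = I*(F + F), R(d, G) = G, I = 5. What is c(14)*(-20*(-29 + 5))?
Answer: -17280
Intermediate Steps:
M(F) = 10*F (M(F) = 5*(F + F) = 5*(2*F) = 10*F)
c(X) = -50 + X (c(X) = X + 10*(-5) = X - 50 = -50 + X)
c(14)*(-20*(-29 + 5)) = (-50 + 14)*(-20*(-29 + 5)) = -(-720)*(-24) = -36*480 = -17280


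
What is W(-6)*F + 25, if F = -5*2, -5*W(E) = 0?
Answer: 25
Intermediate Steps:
W(E) = 0 (W(E) = -⅕*0 = 0)
F = -10
W(-6)*F + 25 = 0*(-10) + 25 = 0 + 25 = 25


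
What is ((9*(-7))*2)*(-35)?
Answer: 4410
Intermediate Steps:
((9*(-7))*2)*(-35) = -63*2*(-35) = -126*(-35) = 4410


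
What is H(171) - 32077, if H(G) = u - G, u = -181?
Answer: -32429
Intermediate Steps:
H(G) = -181 - G
H(171) - 32077 = (-181 - 1*171) - 32077 = (-181 - 171) - 32077 = -352 - 32077 = -32429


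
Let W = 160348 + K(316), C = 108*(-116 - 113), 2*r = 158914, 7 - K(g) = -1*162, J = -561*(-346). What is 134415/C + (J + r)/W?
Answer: -1645570271/441100716 ≈ -3.7306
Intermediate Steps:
J = 194106
K(g) = 169 (K(g) = 7 - (-1)*162 = 7 - 1*(-162) = 7 + 162 = 169)
r = 79457 (r = (½)*158914 = 79457)
C = -24732 (C = 108*(-229) = -24732)
W = 160517 (W = 160348 + 169 = 160517)
134415/C + (J + r)/W = 134415/(-24732) + (194106 + 79457)/160517 = 134415*(-1/24732) + 273563*(1/160517) = -14935/2748 + 273563/160517 = -1645570271/441100716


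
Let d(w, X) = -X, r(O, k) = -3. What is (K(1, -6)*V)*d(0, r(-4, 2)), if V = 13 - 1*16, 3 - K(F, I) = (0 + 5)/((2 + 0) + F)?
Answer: -12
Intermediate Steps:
K(F, I) = 3 - 5/(2 + F) (K(F, I) = 3 - (0 + 5)/((2 + 0) + F) = 3 - 5/(2 + F))
V = -3 (V = 13 - 16 = -3)
(K(1, -6)*V)*d(0, r(-4, 2)) = (((1 + 3*1)/(2 + 1))*(-3))*(-1*(-3)) = (((1 + 3)/3)*(-3))*3 = (((⅓)*4)*(-3))*3 = ((4/3)*(-3))*3 = -4*3 = -12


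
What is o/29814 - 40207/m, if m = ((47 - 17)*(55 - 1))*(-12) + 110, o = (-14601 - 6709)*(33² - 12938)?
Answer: 2441033032099/288152310 ≈ 8471.3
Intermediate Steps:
o = 252502190 (o = -21310*(1089 - 12938) = -21310*(-11849) = 252502190)
m = -19330 (m = (30*54)*(-12) + 110 = 1620*(-12) + 110 = -19440 + 110 = -19330)
o/29814 - 40207/m = 252502190/29814 - 40207/(-19330) = 252502190*(1/29814) - 40207*(-1/19330) = 126251095/14907 + 40207/19330 = 2441033032099/288152310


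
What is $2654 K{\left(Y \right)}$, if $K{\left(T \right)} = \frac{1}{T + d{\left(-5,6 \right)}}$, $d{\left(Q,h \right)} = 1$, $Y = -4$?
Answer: $- \frac{2654}{3} \approx -884.67$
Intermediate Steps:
$K{\left(T \right)} = \frac{1}{1 + T}$ ($K{\left(T \right)} = \frac{1}{T + 1} = \frac{1}{1 + T}$)
$2654 K{\left(Y \right)} = \frac{2654}{1 - 4} = \frac{2654}{-3} = 2654 \left(- \frac{1}{3}\right) = - \frac{2654}{3}$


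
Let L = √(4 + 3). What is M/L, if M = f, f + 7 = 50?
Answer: 43*√7/7 ≈ 16.252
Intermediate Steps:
L = √7 ≈ 2.6458
f = 43 (f = -7 + 50 = 43)
M = 43
M/L = 43/√7 = (√7/7)*43 = 43*√7/7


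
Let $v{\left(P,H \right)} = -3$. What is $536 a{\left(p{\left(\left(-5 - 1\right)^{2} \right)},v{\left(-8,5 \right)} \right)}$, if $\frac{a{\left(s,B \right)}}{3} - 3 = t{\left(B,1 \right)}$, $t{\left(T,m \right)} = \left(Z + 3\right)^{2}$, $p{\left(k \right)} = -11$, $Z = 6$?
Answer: $135072$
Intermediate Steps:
$t{\left(T,m \right)} = 81$ ($t{\left(T,m \right)} = \left(6 + 3\right)^{2} = 9^{2} = 81$)
$a{\left(s,B \right)} = 252$ ($a{\left(s,B \right)} = 9 + 3 \cdot 81 = 9 + 243 = 252$)
$536 a{\left(p{\left(\left(-5 - 1\right)^{2} \right)},v{\left(-8,5 \right)} \right)} = 536 \cdot 252 = 135072$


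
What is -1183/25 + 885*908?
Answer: 20088317/25 ≈ 8.0353e+5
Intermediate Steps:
-1183/25 + 885*908 = -1183*1/25 + 803580 = -1183/25 + 803580 = 20088317/25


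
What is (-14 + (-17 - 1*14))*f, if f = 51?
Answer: -2295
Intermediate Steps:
(-14 + (-17 - 1*14))*f = (-14 + (-17 - 1*14))*51 = (-14 + (-17 - 14))*51 = (-14 - 31)*51 = -45*51 = -2295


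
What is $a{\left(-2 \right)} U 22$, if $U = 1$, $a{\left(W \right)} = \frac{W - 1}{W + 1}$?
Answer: $66$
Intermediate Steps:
$a{\left(W \right)} = \frac{-1 + W}{1 + W}$
$a{\left(-2 \right)} U 22 = \frac{-1 - 2}{1 - 2} \cdot 1 \cdot 22 = \frac{1}{-1} \left(-3\right) 1 \cdot 22 = \left(-1\right) \left(-3\right) 1 \cdot 22 = 3 \cdot 1 \cdot 22 = 3 \cdot 22 = 66$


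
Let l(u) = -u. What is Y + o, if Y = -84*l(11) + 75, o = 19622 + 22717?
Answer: 43338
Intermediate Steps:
o = 42339
Y = 999 (Y = -(-84)*11 + 75 = -84*(-11) + 75 = 924 + 75 = 999)
Y + o = 999 + 42339 = 43338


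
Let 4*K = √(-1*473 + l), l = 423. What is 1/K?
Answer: -2*I*√2/5 ≈ -0.56569*I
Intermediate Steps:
K = 5*I*√2/4 (K = √(-1*473 + 423)/4 = √(-473 + 423)/4 = √(-50)/4 = (5*I*√2)/4 = 5*I*√2/4 ≈ 1.7678*I)
1/K = 1/(5*I*√2/4) = -2*I*√2/5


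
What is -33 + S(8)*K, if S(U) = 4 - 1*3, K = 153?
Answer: 120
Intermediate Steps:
S(U) = 1 (S(U) = 4 - 3 = 1)
-33 + S(8)*K = -33 + 1*153 = -33 + 153 = 120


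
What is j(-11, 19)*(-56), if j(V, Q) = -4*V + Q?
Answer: -3528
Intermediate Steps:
j(V, Q) = Q - 4*V
j(-11, 19)*(-56) = (19 - 4*(-11))*(-56) = (19 + 44)*(-56) = 63*(-56) = -3528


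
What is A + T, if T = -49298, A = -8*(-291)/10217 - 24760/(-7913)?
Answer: -3985329976674/80847121 ≈ -49295.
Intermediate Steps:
A = 271394384/80847121 (A = 2328*(1/10217) - 24760*(-1/7913) = 2328/10217 + 24760/7913 = 271394384/80847121 ≈ 3.3569)
A + T = 271394384/80847121 - 49298 = -3985329976674/80847121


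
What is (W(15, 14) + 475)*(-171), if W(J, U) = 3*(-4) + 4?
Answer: -79857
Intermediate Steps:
W(J, U) = -8 (W(J, U) = -12 + 4 = -8)
(W(15, 14) + 475)*(-171) = (-8 + 475)*(-171) = 467*(-171) = -79857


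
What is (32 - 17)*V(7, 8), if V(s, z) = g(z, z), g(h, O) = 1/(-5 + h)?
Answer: 5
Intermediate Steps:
V(s, z) = 1/(-5 + z)
(32 - 17)*V(7, 8) = (32 - 17)/(-5 + 8) = 15/3 = 15*(1/3) = 5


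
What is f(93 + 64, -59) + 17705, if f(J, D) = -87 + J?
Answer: 17775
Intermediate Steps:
f(93 + 64, -59) + 17705 = (-87 + (93 + 64)) + 17705 = (-87 + 157) + 17705 = 70 + 17705 = 17775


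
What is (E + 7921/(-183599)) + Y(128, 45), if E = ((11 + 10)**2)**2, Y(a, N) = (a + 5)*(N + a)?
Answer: 39930938589/183599 ≈ 2.1749e+5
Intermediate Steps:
Y(a, N) = (5 + a)*(N + a)
E = 194481 (E = (21**2)**2 = 441**2 = 194481)
(E + 7921/(-183599)) + Y(128, 45) = (194481 + 7921/(-183599)) + (128**2 + 5*45 + 5*128 + 45*128) = (194481 + 7921*(-1/183599)) + (16384 + 225 + 640 + 5760) = (194481 - 7921/183599) + 23009 = 35706509198/183599 + 23009 = 39930938589/183599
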